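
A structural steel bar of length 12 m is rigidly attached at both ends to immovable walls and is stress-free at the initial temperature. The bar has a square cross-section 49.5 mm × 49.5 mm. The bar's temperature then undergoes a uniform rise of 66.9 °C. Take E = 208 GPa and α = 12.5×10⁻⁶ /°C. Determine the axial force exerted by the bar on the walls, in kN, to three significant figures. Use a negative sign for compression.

Free thermal expansion αLΔT = 12.5e-6 · 12000 · 66.9 = 10.04 mm.
The walls impose strain ε = −(10.04)/12000 = -8.3625e-04; σ = Eε = 208000 · -8.3625e-04 = -173.9 MPa.
Wall reaction R = σ·A = -173.9·2450 = -426200 N = -426.2 kN.

-426 kN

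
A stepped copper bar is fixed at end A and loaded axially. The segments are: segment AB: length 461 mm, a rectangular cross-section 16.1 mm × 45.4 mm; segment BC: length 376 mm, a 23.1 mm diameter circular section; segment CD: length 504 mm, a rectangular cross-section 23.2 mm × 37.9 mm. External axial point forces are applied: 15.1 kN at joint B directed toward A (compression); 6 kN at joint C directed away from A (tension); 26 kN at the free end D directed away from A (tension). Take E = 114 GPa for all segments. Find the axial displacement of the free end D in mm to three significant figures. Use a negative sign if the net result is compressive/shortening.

Internal axial forces (sectioning from the free end, tension +): N_CD = 26 kN, N_BC = 32 kN, N_AB = 16.9 kN.
A_AB = 730.9 mm².
A_BC = 419.1 mm².
A_CD = 879.3 mm².
δ_AB = 16900·461/(730.9·114000) = 0.0935 mm
δ_BC = 32000·376/(419.1·114000) = 0.2518 mm
δ_CD = 26000·504/(879.3·114000) = 0.1307 mm
δ = Σδ_i = 0.4761 mm.

0.476 mm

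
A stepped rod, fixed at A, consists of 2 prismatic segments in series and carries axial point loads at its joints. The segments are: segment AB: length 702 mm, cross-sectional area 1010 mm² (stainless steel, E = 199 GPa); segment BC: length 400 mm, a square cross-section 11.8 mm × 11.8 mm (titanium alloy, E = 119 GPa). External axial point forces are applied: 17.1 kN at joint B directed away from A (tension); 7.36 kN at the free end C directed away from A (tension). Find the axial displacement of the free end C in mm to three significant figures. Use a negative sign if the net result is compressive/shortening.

0.263 mm

Internal axial forces (sectioning from the free end, tension +): N_BC = 7.36 kN, N_AB = 24.46 kN.
A_BC = 139.2 mm².
δ_AB = 24460·702/(1010·199000) = 0.08543 mm
δ_BC = 7360·400/(139.2·119000) = 0.1777 mm
δ = Σδ_i = 0.2631 mm.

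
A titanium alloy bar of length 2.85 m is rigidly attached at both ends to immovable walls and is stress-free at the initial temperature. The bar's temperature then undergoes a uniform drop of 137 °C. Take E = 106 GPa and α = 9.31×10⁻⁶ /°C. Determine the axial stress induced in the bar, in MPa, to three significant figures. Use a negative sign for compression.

Free thermal expansion αLΔT = 9.31e-6 · 2850 · -137 = -3.635 mm.
The walls impose strain ε = −(-3.635)/2850 = 1.2755e-03; σ = Eε = 106000 · 1.2755e-03 = 135.2 MPa.

135 MPa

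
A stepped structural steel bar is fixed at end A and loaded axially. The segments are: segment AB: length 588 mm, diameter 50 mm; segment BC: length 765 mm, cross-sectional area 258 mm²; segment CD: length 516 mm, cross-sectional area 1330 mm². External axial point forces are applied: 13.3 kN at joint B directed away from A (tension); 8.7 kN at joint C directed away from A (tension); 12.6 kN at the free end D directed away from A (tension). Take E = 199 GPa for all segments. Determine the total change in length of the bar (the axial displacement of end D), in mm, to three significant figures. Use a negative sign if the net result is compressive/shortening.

0.394 mm

Internal axial forces (sectioning from the free end, tension +): N_CD = 12.6 kN, N_BC = 21.3 kN, N_AB = 34.6 kN.
A_AB = 1963 mm².
δ_AB = 34600·588/(1963·199000) = 0.05207 mm
δ_BC = 21300·765/(258·199000) = 0.3174 mm
δ_CD = 12600·516/(1330·199000) = 0.02456 mm
δ = Σδ_i = 0.394 mm.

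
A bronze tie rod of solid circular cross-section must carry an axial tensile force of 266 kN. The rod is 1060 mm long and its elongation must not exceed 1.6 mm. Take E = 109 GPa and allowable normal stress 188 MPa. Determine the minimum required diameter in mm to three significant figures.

45.4 mm

Required area A ≥ P/σ_allow = 266000/188 = 1415 mm².
For a solid circular section, d ≥ √(4A/π) = 42.44 mm.
Elongation limit: A ≥ PL/(Eδ_allow) = 266000·1060/(109000·1.6) = 1617 mm² ⇒ d ≥ 45.37 mm.
The elongation limit governs.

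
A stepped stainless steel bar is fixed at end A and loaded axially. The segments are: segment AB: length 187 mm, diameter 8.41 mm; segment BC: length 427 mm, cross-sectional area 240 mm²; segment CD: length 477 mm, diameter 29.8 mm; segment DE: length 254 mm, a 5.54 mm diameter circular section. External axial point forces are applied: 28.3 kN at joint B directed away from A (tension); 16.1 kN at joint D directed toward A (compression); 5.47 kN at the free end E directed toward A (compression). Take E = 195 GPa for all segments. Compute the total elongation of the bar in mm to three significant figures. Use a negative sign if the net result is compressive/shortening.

Internal axial forces (sectioning from the free end, tension +): N_DE = -5.47 kN, N_CD = -21.57 kN, N_BC = -21.57 kN, N_AB = 6.73 kN.
A_AB = 55.55 mm².
A_CD = 697.5 mm².
A_DE = 24.11 mm².
δ_AB = 6730·187/(55.55·195000) = 0.1162 mm
δ_BC = -21570·427/(240·195000) = -0.1968 mm
δ_CD = -21570·477/(697.5·195000) = -0.07565 mm
δ_DE = -5470·254/(24.11·195000) = -0.2956 mm
δ = Σδ_i = -0.4519 mm.

-0.452 mm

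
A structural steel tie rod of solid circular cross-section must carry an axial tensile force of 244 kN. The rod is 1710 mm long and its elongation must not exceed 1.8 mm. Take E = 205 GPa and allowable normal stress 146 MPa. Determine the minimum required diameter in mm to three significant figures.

46.1 mm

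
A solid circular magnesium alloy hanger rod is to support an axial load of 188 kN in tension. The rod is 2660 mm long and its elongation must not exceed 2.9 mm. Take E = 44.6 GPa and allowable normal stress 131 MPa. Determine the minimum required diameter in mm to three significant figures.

Required area A ≥ P/σ_allow = 188000/131 = 1435 mm².
For a solid circular section, d ≥ √(4A/π) = 42.75 mm.
Elongation limit: A ≥ PL/(Eδ_allow) = 188000·2660/(44600·2.9) = 3866 mm² ⇒ d ≥ 70.16 mm.
The elongation limit governs.

70.2 mm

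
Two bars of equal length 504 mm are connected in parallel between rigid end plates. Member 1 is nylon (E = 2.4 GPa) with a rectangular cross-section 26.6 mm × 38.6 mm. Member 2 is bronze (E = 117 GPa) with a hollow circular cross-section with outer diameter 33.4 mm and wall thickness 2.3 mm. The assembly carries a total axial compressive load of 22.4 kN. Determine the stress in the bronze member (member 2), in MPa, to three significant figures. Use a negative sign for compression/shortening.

-91.1 MPa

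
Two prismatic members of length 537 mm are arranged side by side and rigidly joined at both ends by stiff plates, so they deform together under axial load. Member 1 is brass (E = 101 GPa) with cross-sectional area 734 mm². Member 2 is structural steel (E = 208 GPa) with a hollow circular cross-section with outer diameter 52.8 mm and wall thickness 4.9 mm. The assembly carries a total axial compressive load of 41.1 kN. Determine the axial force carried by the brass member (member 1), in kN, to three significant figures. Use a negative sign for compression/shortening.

A_2 = 737.4 mm².
Equal strain + equilibrium ⇒ each member carries load in proportion to AE: A₁E₁ = 74130000 N, A₂E₂ = 153400000 N, ΣAE = 227500000 N.
F₁ = P·A₁E₁/ΣAE = -41100·74130000/227500000 = -13390 N.

-13.4 kN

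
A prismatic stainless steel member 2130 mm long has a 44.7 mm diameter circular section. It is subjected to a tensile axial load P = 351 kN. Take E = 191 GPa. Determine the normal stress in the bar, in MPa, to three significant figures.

224 MPa

A = 1569 mm².
σ = N/A = 351000/1569 = 223.7 MPa.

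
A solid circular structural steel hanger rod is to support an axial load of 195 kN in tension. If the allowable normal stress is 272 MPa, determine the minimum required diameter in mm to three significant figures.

Required area A ≥ P/σ_allow = 195000/272 = 716.9 mm².
For a solid circular section, d ≥ √(4A/π) = 30.21 mm.

30.2 mm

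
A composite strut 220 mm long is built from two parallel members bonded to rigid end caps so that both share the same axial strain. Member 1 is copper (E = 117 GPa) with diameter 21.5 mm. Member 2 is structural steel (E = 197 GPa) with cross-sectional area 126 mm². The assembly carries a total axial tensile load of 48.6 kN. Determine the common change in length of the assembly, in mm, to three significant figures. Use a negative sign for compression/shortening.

A_1 = 363.1 mm².
Equal strain + equilibrium ⇒ each member carries load in proportion to AE: A₁E₁ = 42480000 N, A₂E₂ = 24820000 N, ΣAE = 67300000 N.
δ = PL/ΣAE = 48600·220/67300000 = 0.1589 mm.

0.159 mm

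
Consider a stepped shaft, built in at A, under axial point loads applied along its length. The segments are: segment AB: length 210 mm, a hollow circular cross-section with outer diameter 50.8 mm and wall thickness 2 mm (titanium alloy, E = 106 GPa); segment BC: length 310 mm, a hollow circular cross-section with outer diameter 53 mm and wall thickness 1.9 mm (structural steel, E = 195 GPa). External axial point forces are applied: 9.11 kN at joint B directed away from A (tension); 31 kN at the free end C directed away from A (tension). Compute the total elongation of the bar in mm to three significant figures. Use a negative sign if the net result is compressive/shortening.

Internal axial forces (sectioning from the free end, tension +): N_BC = 31 kN, N_AB = 40.11 kN.
A_AB = 306.6 mm².
A_BC = 305 mm².
δ_AB = 40110·210/(306.6·106000) = 0.2592 mm
δ_BC = 31000·310/(305·195000) = 0.1616 mm
δ = Σδ_i = 0.4207 mm.

0.421 mm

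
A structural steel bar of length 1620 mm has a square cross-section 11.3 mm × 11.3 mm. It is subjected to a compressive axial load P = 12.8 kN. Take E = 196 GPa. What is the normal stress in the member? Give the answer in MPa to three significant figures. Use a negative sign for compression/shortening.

-100 MPa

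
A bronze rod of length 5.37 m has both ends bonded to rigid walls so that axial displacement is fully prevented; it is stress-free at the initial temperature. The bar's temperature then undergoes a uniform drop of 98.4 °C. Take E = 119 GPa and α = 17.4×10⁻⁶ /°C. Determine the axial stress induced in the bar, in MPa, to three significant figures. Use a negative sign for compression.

204 MPa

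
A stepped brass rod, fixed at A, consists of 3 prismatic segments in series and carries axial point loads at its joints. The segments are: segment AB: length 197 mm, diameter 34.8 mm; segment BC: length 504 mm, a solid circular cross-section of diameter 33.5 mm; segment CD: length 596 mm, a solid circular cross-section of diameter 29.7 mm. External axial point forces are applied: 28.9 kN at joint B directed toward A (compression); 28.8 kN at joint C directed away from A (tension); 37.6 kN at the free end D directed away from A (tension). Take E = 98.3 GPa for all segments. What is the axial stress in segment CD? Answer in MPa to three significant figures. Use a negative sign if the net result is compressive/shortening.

Internal axial forces (sectioning from the free end, tension +): N_CD = 37.6 kN, N_BC = 66.4 kN, N_AB = 37.5 kN.
A_CD = 692.8 mm².
σ_CD = N_CD/A_CD = 37600/692.8 = 54.27 MPa.

54.3 MPa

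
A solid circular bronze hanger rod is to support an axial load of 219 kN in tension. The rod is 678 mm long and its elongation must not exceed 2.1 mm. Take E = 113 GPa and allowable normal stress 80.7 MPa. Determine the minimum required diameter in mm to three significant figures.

Required area A ≥ P/σ_allow = 219000/80.7 = 2714 mm².
For a solid circular section, d ≥ √(4A/π) = 58.78 mm.
Elongation limit: A ≥ PL/(Eδ_allow) = 219000·678/(113000·2.1) = 625.7 mm² ⇒ d ≥ 28.23 mm.
The stress limit governs.

58.8 mm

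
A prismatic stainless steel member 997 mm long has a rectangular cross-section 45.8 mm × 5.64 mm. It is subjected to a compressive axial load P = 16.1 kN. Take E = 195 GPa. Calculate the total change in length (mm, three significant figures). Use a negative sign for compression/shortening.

A = 258.3 mm².
δ_mech = NL/(AE) = -16100·997/(258.3·195000) = -0.3187 mm.

-0.319 mm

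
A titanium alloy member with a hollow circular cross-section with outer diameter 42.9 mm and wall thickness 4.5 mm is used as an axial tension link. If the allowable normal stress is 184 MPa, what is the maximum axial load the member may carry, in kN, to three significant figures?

99.9 kN

A = 542.9 mm².
P_max = σ_allow · A = 184 · 542.9 = 99890 N = 99.89 kN.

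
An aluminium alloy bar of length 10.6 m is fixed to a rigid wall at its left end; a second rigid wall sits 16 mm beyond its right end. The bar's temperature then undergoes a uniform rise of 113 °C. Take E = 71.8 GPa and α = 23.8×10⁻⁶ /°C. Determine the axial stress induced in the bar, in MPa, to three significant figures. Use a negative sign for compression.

-84.7 MPa

Free thermal expansion αLΔT = 23.8e-6 · 10600 · 113 = 28.51 mm.
The walls engage after the gap closes; constrained expansion = 28.51 − 16 = 12.51 mm.
The walls impose strain ε = −(12.51)/10600 = -1.1800e-03; σ = Eε = 71800 · -1.1800e-03 = -84.72 MPa.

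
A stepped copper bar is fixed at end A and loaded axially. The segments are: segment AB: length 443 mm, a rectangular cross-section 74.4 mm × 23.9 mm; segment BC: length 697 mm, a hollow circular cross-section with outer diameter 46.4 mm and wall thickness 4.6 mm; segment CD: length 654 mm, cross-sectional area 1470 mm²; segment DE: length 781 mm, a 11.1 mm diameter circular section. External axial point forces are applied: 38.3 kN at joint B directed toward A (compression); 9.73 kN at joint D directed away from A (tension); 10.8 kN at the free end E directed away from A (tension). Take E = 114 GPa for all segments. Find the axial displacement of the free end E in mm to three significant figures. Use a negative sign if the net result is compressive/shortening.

1.01 mm

Internal axial forces (sectioning from the free end, tension +): N_DE = 10.8 kN, N_CD = 20.53 kN, N_BC = 20.53 kN, N_AB = -17.77 kN.
A_AB = 1778 mm².
A_BC = 604.1 mm².
A_DE = 96.77 mm².
δ_AB = -17770·443/(1778·114000) = -0.03883 mm
δ_BC = 20530·697/(604.1·114000) = 0.2078 mm
δ_CD = 20530·654/(1470·114000) = 0.08012 mm
δ_DE = 10800·781/(96.77·114000) = 0.7646 mm
δ = Σδ_i = 1.014 mm.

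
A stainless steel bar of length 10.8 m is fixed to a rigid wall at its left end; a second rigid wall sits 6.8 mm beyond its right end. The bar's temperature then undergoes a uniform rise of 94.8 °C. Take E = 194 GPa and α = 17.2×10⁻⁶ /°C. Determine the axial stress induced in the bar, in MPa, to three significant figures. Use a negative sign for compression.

-194 MPa

Free thermal expansion αLΔT = 17.2e-6 · 10800 · 94.8 = 17.61 mm.
The walls engage after the gap closes; constrained expansion = 17.61 − 6.8 = 10.81 mm.
The walls impose strain ε = −(10.81)/10800 = -1.0009e-03; σ = Eε = 194000 · -1.0009e-03 = -194.2 MPa.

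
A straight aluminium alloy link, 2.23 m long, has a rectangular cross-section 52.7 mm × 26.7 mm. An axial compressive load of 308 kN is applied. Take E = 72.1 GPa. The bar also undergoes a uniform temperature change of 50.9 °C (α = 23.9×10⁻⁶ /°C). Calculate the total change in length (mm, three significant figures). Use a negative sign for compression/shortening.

A = 1407 mm².
δ_mech = NL/(AE) = -308000·2230/(1407·72100) = -6.77 mm.
δ_thermal = αLΔT = 23.9e-6·2230·50.9 = 2.713 mm.
δ = δ_mech + δ_thermal = -4.057 mm.

-4.06 mm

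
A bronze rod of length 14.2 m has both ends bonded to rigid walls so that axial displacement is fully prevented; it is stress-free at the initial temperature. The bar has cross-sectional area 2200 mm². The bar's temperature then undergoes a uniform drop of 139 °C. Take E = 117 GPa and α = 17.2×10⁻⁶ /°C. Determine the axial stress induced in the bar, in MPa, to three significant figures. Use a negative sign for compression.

280 MPa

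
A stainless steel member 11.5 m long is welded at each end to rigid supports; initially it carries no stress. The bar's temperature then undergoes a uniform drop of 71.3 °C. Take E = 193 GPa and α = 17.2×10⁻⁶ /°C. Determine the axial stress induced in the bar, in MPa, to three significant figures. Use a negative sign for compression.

237 MPa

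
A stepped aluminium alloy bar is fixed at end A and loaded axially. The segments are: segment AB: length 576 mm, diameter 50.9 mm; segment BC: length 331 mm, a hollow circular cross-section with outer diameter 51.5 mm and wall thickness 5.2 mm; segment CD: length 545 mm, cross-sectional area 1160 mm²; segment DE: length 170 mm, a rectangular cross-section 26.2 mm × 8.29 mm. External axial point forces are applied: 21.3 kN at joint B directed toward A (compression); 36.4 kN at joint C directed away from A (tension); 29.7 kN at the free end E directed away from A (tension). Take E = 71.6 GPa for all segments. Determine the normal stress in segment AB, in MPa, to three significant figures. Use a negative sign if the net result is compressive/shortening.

22.0 MPa

Internal axial forces (sectioning from the free end, tension +): N_DE = 29.7 kN, N_CD = 29.7 kN, N_BC = 66.1 kN, N_AB = 44.8 kN.
A_AB = 2035 mm².
σ_AB = N_AB/A_AB = 44800/2035 = 22.02 MPa.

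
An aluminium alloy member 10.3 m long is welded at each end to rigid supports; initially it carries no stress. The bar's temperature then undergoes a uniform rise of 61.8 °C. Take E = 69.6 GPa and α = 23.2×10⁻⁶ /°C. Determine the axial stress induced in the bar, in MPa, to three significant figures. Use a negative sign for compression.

-99.8 MPa

Free thermal expansion αLΔT = 23.2e-6 · 10300 · 61.8 = 14.77 mm.
The walls impose strain ε = −(14.77)/10300 = -1.4338e-03; σ = Eε = 69600 · -1.4338e-03 = -99.79 MPa.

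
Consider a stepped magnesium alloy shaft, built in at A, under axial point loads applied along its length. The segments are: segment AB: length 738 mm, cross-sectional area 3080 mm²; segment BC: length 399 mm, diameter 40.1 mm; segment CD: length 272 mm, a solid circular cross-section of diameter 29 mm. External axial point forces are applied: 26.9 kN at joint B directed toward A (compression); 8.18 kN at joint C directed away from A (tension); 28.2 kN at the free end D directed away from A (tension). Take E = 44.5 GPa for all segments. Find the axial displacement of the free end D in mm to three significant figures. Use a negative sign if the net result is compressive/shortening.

Internal axial forces (sectioning from the free end, tension +): N_CD = 28.2 kN, N_BC = 36.38 kN, N_AB = 9.48 kN.
A_BC = 1263 mm².
A_CD = 660.5 mm².
δ_AB = 9480·738/(3080·44500) = 0.05105 mm
δ_BC = 36380·399/(1263·44500) = 0.2583 mm
δ_CD = 28200·272/(660.5·44500) = 0.261 mm
δ = Σδ_i = 0.5703 mm.

0.570 mm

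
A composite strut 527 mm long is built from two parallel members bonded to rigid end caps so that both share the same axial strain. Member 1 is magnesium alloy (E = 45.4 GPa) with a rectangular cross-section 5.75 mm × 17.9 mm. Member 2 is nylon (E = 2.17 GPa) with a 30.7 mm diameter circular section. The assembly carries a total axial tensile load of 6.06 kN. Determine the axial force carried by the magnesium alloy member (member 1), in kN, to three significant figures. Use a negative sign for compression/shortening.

4.51 kN

A_1 = 102.9 mm².
A_2 = 740.2 mm².
Equal strain + equilibrium ⇒ each member carries load in proportion to AE: A₁E₁ = 4673000 N, A₂E₂ = 1606000 N, ΣAE = 6279000 N.
F₁ = P·A₁E₁/ΣAE = 6060·4673000/6279000 = 4510 N.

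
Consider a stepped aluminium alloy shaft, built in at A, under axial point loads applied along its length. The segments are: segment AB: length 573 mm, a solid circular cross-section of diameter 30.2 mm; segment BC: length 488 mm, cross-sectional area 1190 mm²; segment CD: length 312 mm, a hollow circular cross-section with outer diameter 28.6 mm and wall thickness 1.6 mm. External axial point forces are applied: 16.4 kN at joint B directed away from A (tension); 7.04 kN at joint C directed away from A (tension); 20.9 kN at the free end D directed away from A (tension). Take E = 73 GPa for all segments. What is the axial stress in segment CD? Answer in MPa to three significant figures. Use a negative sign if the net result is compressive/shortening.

154 MPa

Internal axial forces (sectioning from the free end, tension +): N_CD = 20.9 kN, N_BC = 27.94 kN, N_AB = 44.34 kN.
A_CD = 135.7 mm².
σ_CD = N_CD/A_CD = 20900/135.7 = 154 MPa.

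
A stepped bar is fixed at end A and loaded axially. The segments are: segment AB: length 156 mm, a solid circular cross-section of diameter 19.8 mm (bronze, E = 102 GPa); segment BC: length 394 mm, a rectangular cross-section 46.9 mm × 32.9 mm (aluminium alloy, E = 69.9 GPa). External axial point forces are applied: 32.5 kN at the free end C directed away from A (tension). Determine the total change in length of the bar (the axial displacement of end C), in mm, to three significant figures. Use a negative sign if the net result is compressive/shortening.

Internal axial forces (sectioning from the free end, tension +): N_BC = 32.5 kN, N_AB = 32.5 kN.
A_AB = 307.9 mm².
A_BC = 1543 mm².
δ_AB = 32500·156/(307.9·102000) = 0.1614 mm
δ_BC = 32500·394/(1543·69900) = 0.1187 mm
δ = Σδ_i = 0.2802 mm.

0.280 mm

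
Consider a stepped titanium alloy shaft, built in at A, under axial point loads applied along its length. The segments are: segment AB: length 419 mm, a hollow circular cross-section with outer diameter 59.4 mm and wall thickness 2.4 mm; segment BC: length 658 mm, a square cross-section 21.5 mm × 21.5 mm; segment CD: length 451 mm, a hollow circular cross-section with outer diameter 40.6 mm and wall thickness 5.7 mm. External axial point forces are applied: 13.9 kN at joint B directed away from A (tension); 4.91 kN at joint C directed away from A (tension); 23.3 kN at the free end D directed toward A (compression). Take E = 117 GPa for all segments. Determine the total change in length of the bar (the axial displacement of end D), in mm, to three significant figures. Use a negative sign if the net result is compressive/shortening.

-0.405 mm

Internal axial forces (sectioning from the free end, tension +): N_CD = -23.3 kN, N_BC = -18.39 kN, N_AB = -4.49 kN.
A_AB = 429.8 mm².
A_BC = 462.2 mm².
A_CD = 625 mm².
δ_AB = -4490·419/(429.8·117000) = -0.03741 mm
δ_BC = -18390·658/(462.2·117000) = -0.2237 mm
δ_CD = -23300·451/(625·117000) = -0.1437 mm
δ = Σδ_i = -0.4049 mm.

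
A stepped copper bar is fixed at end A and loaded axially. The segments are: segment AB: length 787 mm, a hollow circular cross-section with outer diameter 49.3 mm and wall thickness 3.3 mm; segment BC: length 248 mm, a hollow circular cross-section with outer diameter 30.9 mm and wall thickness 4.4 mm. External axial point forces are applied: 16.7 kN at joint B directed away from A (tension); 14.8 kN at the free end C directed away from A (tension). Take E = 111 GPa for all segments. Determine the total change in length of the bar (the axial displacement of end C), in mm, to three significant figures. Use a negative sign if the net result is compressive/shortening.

Internal axial forces (sectioning from the free end, tension +): N_BC = 14.8 kN, N_AB = 31.5 kN.
A_AB = 476.9 mm².
A_BC = 366.3 mm².
δ_AB = 31500·787/(476.9·111000) = 0.4683 mm
δ_BC = 14800·248/(366.3·111000) = 0.09027 mm
δ = Σδ_i = 0.5586 mm.

0.559 mm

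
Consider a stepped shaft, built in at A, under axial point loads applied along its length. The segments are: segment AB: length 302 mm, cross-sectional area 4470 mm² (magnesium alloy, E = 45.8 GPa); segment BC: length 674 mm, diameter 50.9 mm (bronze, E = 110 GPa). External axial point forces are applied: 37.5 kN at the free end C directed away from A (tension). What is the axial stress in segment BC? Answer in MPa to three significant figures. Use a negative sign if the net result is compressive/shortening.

18.4 MPa

Internal axial forces (sectioning from the free end, tension +): N_BC = 37.5 kN, N_AB = 37.5 kN.
A_BC = 2035 mm².
σ_BC = N_BC/A_BC = 37500/2035 = 18.43 MPa.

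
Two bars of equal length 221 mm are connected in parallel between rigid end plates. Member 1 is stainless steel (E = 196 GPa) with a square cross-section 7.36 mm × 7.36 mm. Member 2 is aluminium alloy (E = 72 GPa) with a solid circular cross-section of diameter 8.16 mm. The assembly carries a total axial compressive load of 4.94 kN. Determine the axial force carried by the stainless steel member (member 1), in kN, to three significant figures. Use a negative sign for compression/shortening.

-3.65 kN

A_1 = 54.17 mm².
A_2 = 52.3 mm².
Equal strain + equilibrium ⇒ each member carries load in proportion to AE: A₁E₁ = 10620000 N, A₂E₂ = 3765000 N, ΣAE = 14380000 N.
F₁ = P·A₁E₁/ΣAE = -4940·10620000/14380000 = -3647 N.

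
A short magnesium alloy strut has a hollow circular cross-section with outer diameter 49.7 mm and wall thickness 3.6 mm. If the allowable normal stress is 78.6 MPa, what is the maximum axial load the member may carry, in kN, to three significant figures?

41.0 kN

A = 521.4 mm².
P_max = σ_allow · A = 78.6 · 521.4 = 40980 N = 40.98 kN.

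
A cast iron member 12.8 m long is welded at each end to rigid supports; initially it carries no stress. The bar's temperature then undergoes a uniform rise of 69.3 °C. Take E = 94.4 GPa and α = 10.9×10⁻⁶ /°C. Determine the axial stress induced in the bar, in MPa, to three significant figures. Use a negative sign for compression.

-71.3 MPa

Free thermal expansion αLΔT = 10.9e-6 · 12800 · 69.3 = 9.669 mm.
The walls impose strain ε = −(9.669)/12800 = -7.5537e-04; σ = Eε = 94400 · -7.5537e-04 = -71.31 MPa.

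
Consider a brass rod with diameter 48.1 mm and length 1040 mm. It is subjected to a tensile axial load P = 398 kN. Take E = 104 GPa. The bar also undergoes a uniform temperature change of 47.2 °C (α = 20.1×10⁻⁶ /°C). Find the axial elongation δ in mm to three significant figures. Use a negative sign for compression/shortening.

3.18 mm

A = 1817 mm².
δ_mech = NL/(AE) = 398000·1040/(1817·104000) = 2.19 mm.
δ_thermal = αLΔT = 20.1e-6·1040·47.2 = 0.9867 mm.
δ = δ_mech + δ_thermal = 3.177 mm.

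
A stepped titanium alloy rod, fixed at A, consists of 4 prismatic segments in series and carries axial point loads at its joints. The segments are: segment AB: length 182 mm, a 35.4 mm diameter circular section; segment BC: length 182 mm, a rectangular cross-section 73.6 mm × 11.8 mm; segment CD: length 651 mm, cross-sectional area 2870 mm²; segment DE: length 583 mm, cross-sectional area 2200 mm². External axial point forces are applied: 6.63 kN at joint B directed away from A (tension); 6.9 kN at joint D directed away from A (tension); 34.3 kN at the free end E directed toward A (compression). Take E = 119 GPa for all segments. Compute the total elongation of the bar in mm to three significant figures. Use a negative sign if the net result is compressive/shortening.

-0.209 mm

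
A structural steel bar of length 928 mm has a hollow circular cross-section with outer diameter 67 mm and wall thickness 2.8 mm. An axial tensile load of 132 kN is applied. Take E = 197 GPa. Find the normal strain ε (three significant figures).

A = 564.7 mm².
σ = N/A = 233.7 MPa; ε = σ/E = 233.7/197000 = 1.186e-03.

0.00119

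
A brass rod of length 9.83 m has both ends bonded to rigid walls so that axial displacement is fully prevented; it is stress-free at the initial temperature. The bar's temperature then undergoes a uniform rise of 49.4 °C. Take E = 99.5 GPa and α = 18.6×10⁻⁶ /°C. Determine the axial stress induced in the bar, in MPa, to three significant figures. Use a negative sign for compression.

-91.4 MPa

Free thermal expansion αLΔT = 18.6e-6 · 9830 · 49.4 = 9.032 mm.
The walls impose strain ε = −(9.032)/9830 = -9.1884e-04; σ = Eε = 99500 · -9.1884e-04 = -91.42 MPa.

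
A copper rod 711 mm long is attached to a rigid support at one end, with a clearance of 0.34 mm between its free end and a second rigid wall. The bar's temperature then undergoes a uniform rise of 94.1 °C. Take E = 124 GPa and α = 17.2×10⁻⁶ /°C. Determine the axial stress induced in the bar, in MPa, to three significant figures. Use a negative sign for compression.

-141 MPa

Free thermal expansion αLΔT = 17.2e-6 · 711 · 94.1 = 1.151 mm.
The walls engage after the gap closes; constrained expansion = 1.151 − 0.34 = 0.8108 mm.
The walls impose strain ε = −(0.8108)/711 = -1.1403e-03; σ = Eε = 124000 · -1.1403e-03 = -141.4 MPa.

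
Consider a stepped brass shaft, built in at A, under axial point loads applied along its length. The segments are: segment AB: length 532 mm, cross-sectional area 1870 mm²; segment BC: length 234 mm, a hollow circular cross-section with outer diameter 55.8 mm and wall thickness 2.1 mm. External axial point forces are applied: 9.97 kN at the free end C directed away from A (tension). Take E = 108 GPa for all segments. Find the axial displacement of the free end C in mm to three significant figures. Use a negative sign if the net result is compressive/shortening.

0.0872 mm

Internal axial forces (sectioning from the free end, tension +): N_BC = 9.97 kN, N_AB = 9.97 kN.
A_BC = 354.3 mm².
δ_AB = 9970·532/(1870·108000) = 0.02626 mm
δ_BC = 9970·234/(354.3·108000) = 0.06097 mm
δ = Σδ_i = 0.08724 mm.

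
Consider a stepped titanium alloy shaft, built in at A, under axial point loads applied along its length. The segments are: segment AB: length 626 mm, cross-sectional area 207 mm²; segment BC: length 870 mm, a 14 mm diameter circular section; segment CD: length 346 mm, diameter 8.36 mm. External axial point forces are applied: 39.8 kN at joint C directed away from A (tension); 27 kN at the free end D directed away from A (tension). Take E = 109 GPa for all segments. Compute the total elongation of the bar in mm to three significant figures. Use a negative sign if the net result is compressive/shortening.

6.88 mm

Internal axial forces (sectioning from the free end, tension +): N_CD = 27 kN, N_BC = 66.8 kN, N_AB = 66.8 kN.
A_BC = 153.9 mm².
A_CD = 54.89 mm².
δ_AB = 66800·626/(207·109000) = 1.853 mm
δ_BC = 66800·870/(153.9·109000) = 3.464 mm
δ_CD = 27000·346/(54.89·109000) = 1.561 mm
δ = Σδ_i = 6.878 mm.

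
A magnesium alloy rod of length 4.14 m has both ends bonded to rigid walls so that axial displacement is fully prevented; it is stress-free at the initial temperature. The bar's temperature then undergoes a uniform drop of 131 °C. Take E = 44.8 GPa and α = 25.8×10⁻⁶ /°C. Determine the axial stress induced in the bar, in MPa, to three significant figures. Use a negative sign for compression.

151 MPa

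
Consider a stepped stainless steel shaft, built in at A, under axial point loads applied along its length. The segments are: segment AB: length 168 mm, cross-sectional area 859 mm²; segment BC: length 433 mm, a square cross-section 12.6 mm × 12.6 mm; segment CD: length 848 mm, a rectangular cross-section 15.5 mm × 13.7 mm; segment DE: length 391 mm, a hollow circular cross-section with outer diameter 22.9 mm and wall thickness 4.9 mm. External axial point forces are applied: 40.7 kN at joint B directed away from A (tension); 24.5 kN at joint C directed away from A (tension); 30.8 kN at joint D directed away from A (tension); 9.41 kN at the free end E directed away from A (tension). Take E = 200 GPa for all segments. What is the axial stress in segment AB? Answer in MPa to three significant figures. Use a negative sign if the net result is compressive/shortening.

Internal axial forces (sectioning from the free end, tension +): N_DE = 9.41 kN, N_CD = 40.21 kN, N_BC = 64.71 kN, N_AB = 105.4 kN.
σ_AB = N_AB/A_AB = 105400/859 = 122.7 MPa.

123 MPa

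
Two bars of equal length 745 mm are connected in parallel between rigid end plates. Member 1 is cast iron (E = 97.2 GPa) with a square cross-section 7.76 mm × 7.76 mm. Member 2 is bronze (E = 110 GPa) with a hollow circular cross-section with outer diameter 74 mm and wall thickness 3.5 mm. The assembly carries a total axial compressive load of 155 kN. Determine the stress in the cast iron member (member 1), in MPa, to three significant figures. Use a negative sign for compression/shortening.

-165 MPa

A_1 = 60.22 mm².
A_2 = 775.2 mm².
Equal strain + equilibrium ⇒ each member carries load in proportion to AE: A₁E₁ = 5853000 N, A₂E₂ = 85270000 N, ΣAE = 91120000 N.
σ₁ = P·E₁/ΣAE = -155000·97200/91120000 = -165.3 MPa.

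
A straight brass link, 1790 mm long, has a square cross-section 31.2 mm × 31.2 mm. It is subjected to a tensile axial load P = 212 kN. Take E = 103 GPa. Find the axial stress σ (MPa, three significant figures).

218 MPa

A = 973.4 mm².
σ = N/A = 212000/973.4 = 217.8 MPa.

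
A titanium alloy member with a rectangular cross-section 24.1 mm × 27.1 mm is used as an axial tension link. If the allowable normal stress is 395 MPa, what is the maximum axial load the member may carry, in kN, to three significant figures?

258 kN

A = 653.1 mm².
P_max = σ_allow · A = 395 · 653.1 = 258000 N = 258 kN.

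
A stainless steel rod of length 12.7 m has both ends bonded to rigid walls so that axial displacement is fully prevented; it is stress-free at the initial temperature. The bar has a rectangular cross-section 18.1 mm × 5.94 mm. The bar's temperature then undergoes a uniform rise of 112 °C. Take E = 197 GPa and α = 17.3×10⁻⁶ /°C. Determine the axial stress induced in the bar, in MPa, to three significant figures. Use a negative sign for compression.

Free thermal expansion αLΔT = 17.3e-6 · 12700 · 112 = 24.61 mm.
The walls impose strain ε = −(24.61)/12700 = -1.9376e-03; σ = Eε = 197000 · -1.9376e-03 = -381.7 MPa.

-382 MPa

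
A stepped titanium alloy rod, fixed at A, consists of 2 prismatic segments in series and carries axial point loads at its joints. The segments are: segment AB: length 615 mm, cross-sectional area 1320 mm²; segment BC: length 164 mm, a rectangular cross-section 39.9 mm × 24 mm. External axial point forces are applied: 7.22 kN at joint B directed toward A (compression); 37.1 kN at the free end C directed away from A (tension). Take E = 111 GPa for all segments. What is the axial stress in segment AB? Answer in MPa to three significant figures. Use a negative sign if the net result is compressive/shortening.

22.6 MPa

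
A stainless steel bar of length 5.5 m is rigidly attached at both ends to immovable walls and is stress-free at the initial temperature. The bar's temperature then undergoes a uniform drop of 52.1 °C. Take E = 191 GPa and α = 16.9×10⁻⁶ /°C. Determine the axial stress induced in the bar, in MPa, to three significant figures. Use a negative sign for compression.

168 MPa

Free thermal expansion αLΔT = 16.9e-6 · 5500 · -52.1 = -4.843 mm.
The walls impose strain ε = −(-4.843)/5500 = 8.8049e-04; σ = Eε = 191000 · 8.8049e-04 = 168.2 MPa.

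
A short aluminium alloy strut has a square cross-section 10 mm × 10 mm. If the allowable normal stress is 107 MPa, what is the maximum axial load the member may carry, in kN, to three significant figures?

10.7 kN

A = 100 mm².
P_max = σ_allow · A = 107 · 100 = 10700 N = 10.7 kN.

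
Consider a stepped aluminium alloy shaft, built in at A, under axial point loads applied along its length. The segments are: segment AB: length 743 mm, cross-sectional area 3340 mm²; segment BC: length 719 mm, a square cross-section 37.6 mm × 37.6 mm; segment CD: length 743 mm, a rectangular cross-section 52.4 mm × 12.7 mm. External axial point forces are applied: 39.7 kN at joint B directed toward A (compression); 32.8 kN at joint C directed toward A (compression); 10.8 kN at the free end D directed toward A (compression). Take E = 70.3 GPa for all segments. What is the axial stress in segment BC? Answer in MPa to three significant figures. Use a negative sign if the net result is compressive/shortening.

-30.8 MPa

Internal axial forces (sectioning from the free end, tension +): N_CD = -10.8 kN, N_BC = -43.6 kN, N_AB = -83.3 kN.
A_BC = 1414 mm².
σ_BC = N_BC/A_BC = -43600/1414 = -30.84 MPa.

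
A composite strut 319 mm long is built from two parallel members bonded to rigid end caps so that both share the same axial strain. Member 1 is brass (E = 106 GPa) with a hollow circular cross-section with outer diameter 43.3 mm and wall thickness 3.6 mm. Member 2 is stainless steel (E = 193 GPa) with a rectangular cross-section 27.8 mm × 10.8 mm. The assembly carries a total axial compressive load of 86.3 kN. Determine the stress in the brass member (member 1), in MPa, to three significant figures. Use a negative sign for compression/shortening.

-86.7 MPa

A_1 = 449 mm².
A_2 = 300.2 mm².
Equal strain + equilibrium ⇒ each member carries load in proportion to AE: A₁E₁ = 47590000 N, A₂E₂ = 57950000 N, ΣAE = 105500000 N.
σ₁ = P·E₁/ΣAE = -86300·106000/105500000 = -86.68 MPa.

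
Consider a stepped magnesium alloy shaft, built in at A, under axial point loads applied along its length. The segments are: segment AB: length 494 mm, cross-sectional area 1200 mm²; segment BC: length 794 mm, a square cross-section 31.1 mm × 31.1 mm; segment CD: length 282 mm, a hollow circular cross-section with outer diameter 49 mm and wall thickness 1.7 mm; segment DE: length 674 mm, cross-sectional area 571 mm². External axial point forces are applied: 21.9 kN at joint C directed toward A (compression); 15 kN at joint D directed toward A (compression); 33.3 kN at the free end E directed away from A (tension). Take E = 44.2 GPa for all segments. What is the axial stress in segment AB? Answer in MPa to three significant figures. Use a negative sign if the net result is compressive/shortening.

-3.00 MPa

Internal axial forces (sectioning from the free end, tension +): N_DE = 33.3 kN, N_CD = 18.3 kN, N_BC = -3.6 kN, N_AB = -3.6 kN.
σ_AB = N_AB/A_AB = -3600/1200 = -3 MPa.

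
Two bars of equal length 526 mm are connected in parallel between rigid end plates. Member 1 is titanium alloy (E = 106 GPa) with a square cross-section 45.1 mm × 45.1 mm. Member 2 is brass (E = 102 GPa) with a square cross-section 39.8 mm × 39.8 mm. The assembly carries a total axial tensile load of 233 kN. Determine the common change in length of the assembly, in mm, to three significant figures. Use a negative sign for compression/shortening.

A_1 = 2034 mm².
A_2 = 1584 mm².
Equal strain + equilibrium ⇒ each member carries load in proportion to AE: A₁E₁ = 215600000 N, A₂E₂ = 161600000 N, ΣAE = 377200000 N.
δ = PL/ΣAE = 233000·526/377200000 = 0.3249 mm.

0.325 mm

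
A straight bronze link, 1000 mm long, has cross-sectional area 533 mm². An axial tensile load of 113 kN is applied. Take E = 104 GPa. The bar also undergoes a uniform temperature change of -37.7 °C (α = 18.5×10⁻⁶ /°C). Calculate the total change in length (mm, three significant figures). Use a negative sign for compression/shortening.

1.34 mm

δ_mech = NL/(AE) = 113000·1000/(533·104000) = 2.039 mm.
δ_thermal = αLΔT = 18.5e-6·1000·-37.7 = -0.6975 mm.
δ = δ_mech + δ_thermal = 1.341 mm.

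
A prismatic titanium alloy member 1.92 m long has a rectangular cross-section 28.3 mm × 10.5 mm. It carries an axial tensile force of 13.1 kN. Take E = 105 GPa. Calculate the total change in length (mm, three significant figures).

0.806 mm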